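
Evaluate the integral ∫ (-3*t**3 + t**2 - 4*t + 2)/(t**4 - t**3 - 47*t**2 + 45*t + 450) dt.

-1535*log(t - 5)/968 + 13*log(t + 3)/24 - 710*log(t + 6)/363 + 46/(11*t - 55) + C

Factor the denominator: (t - 5)**2*(t + 3)*(t + 6).
Partial-fraction decomposition: -710/(363*(t + 6)) + 13/(24*(t + 3)) - 1535/(968*(t - 5)) - 46/(11*(t - 5)**2).
Integrate each term; A/(t−a) gives A·log|t−a|; A/(t−a)² gives −A/(t−a).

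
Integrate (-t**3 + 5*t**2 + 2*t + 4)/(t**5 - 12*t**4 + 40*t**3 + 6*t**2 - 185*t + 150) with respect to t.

-71*log(t - 5)/112 + 7*log(t - 3)/10 - 5*log(t - 1)/48 + 4*log(t + 2)/105 - 1/(4*t - 20) + C

Factor the denominator: (t - 5)**2*(t - 3)*(t - 1)*(t + 2).
Partial-fraction decomposition: 4/(105*(t + 2)) - 5/(48*(t - 1)) + 7/(10*(t - 3)) - 71/(112*(t - 5)) + 1/(4*(t - 5)**2).
Integrate each term; A/(t−a) gives A·log|t−a|; A/(t−a)² gives −A/(t−a).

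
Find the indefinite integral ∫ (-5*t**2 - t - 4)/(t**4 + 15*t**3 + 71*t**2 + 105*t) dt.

-4*log(t)/105 + 23*log(t + 3)/12 - 31*log(t + 5)/5 + 121*log(t + 7)/28 + C

Factor the denominator: t*(t + 3)*(t + 5)*(t + 7).
Partial-fraction decomposition: 121/(28*(t + 7)) - 31/(5*(t + 5)) + 23/(12*(t + 3)) - 4/(105*t).
Integrate each term: A/(t−a) contributes A·log|t−a|.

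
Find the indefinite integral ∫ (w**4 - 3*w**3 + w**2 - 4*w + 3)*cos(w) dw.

w**4*sin(w) - 3*w**3*sin(w) + 4*w**3*cos(w) - 11*w**2*sin(w) - 9*w**2*cos(w) + 14*w*sin(w) - 22*w*cos(w) + 25*sin(w) + 14*cos(w) + C

Use integration by parts with u = w**4 - 3*w**3 + w**2 - 4*w + 3, dv = cos(w) dw, so v = sin(w).
Apply parts 4 times (tabular method): alternate signs, differentiate u down to 0, integrate dv up.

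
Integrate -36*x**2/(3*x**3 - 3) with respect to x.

Let u = 3*x**3 - 3, so du = (9*x**2) dx.
Rewriting, the integral becomes -4·∫ 1/u du = -4·log(u).
Substituting back, u = 3*x**3 - 3.

-4*log(3*x**3 - 3) + C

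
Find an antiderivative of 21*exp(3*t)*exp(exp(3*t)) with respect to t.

7*exp(exp(3*t)) + C

Let u = exp(3*t), so du = (3*exp(3*t)) dt.
Rewriting, the integral becomes 7·∫ e^u du = 7·e^u.
Substituting back, u = exp(3*t).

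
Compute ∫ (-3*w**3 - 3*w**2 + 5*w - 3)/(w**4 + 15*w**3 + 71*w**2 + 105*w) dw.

Factor the denominator: w*(w + 3)*(w + 5)*(w + 7).
Partial-fraction decomposition: -211/(14*(w + 7)) + 68/(5*(w + 5)) - 3/(2*(w + 3)) - 1/(35*w).
Integrate each term: A/(w−a) contributes A·log|w−a|.

-log(w)/35 - 3*log(w + 3)/2 + 68*log(w + 5)/5 - 211*log(w + 7)/14 + C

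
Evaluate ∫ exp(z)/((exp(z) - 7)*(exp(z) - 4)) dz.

log(exp(z) - 7)/3 - log(exp(z) - 4)/3 + C

Let u = e^z, du = e^z dz.
The integral becomes ∫ du/((u-4)(u-7)); decompose into partial fractions.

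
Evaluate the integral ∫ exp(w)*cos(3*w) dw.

Let I denote the integral. Integrate by parts with u = cos(3*w), dv = exp(w) dw, so v = exp(w): I = exp(w)*cos(3*w) + 3·∫ exp(w)*sin(3*w) dw.
Apply parts again with u = sin(3*w), dv = exp(w) dw: ∫ exp(w)*sin(3*w) dw = exp(w)*sin(3*w) − 3·I. Substituting back brings back I: I = 3*exp(w)*sin(3*w) + exp(w)*cos(3*w) − 9·I.
Solving for I: (1 + 9)·I equals the remaining terms, so I = (1/10)·(3*exp(w)*sin(3*w) + exp(w)*cos(3*w)).

3*exp(w)*sin(3*w)/10 + exp(w)*cos(3*w)/10 + C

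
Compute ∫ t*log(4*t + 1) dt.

t**2*log(4*t + 1)/2 - t**2/4 + t/8 - log(4*t + 1)/32 + C

Use integration by parts with u = log(4*t + 1), dv = t dt.
Then du = 4/(4*t + 1) dt and v = t**2/2.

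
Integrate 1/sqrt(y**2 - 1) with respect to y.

log(y + sqrt(y**2 - 1)) + C

Substitute y = sec(θ), so dy = sec(θ)*tan(θ) dθ and the radical becomes sqrt(y**2 - 1) = tan(θ) by the Pythagorean identity.
Integrate the resulting trig expression in θ, then back-substitute sec(θ) = y, tan(θ) = sqrt(y**2 - 1) (absorbing any constant into C).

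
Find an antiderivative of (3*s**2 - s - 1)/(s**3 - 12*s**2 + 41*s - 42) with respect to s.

139*log(s - 7)/20 - 23*log(s - 3)/4 + 9*log(s - 2)/5 + C

Factor the denominator: (s - 7)*(s - 3)*(s - 2).
Partial-fraction decomposition: 9/(5*(s - 2)) - 23/(4*(s - 3)) + 139/(20*(s - 7)).
Integrate each term: A/(s−a) contributes A·log|s−a|.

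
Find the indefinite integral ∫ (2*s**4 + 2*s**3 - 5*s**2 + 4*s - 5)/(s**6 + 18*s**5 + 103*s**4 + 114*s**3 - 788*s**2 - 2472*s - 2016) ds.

Factor the denominator: (s - 3)*(s + 2)**2*(s + 4)*(s + 6)*(s + 7).
Partial-fraction decomposition: -1919/(375*(s + 7)) + 1951/(288*(s + 6)) - 283/(168*(s + 4)) + 13/(800*(s + 2)) + 17/(200*(s + 2)**2) + 89/(7875*(s - 3)).
Integrate each term; A/(s−a) gives A·log|s−a|; A/(s−a)² gives −A/(s−a).

89*log(s - 3)/7875 + 13*log(s + 2)/800 - 283*log(s + 4)/168 + 1951*log(s + 6)/288 - 1919*log(s + 7)/375 - 17/(200*s + 400) + C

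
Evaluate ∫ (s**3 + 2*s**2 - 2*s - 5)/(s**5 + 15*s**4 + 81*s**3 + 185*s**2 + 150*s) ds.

-log(s)/30 + log(s + 2)/18 - 2*log(s + 3)/3 + 29*log(s + 5)/45 - 7/(3*s + 15) + C

Factor the denominator: s*(s + 2)*(s + 3)*(s + 5)**2.
Partial-fraction decomposition: 29/(45*(s + 5)) + 7/(3*(s + 5)**2) - 2/(3*(s + 3)) + 1/(18*(s + 2)) - 1/(30*s).
Integrate each term; A/(s−a) gives A·log|s−a|; A/(s−a)² gives −A/(s−a).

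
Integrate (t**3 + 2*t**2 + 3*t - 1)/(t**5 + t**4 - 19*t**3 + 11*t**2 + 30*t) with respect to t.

-log(t)/30 + 53*log(t - 3)/96 - log(t - 2)/2 + log(t + 1)/16 - 13*log(t + 5)/160 + C

Factor the denominator: t*(t - 3)*(t - 2)*(t + 1)*(t + 5).
Partial-fraction decomposition: -13/(160*(t + 5)) + 1/(16*(t + 1)) - 1/(2*(t - 2)) + 53/(96*(t - 3)) - 1/(30*t).
Integrate each term: A/(t−a) contributes A·log|t−a|.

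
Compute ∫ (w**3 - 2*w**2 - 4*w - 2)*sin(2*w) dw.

Use integration by parts with u = w**3 - 2*w**2 - 4*w - 2, dv = sin(2*w) dw, so v = -cos(2*w)/2.
Apply parts 3 times (tabular method): alternate signs, differentiate u down to 0, integrate dv up.

-w**3*cos(2*w)/2 + 3*w**2*sin(2*w)/4 + w**2*cos(2*w) - w*sin(2*w) + 11*w*cos(2*w)/4 - 11*sin(2*w)/8 + cos(2*w)/2 + C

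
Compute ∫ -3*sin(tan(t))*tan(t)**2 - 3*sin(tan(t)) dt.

Let u = tan(t), so du = (tan(t)**2 + 1) dt.
Rewriting, the integral becomes -3·∫ sin(u) du = -3·-cos(u).
Substituting back, u = tan(t).

3*cos(tan(t)) + C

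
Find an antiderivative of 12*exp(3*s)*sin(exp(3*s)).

-4*cos(exp(3*s)) + C

Let u = exp(3*s), so du = (3*exp(3*s)) ds.
Rewriting, the integral becomes 4·∫ sin(u) du = 4·-cos(u).
Substituting back, u = exp(3*s).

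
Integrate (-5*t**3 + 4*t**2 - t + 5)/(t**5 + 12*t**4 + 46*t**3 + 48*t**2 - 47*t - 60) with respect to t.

Factor the denominator: (t - 1)*(t + 1)*(t + 3)*(t + 4)*(t + 5).
Partial-fraction decomposition: 245/(16*(t + 5)) - 131/(5*(t + 4)) + 179/(16*(t + 3)) - 5/(16*(t + 1)) + 1/(80*(t - 1)).
Integrate each term: A/(t−a) contributes A·log|t−a|.

log(t - 1)/80 - 5*log(t + 1)/16 + 179*log(t + 3)/16 - 131*log(t + 4)/5 + 245*log(t + 5)/16 + C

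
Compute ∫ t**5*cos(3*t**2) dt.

Let u = t², du = 2t dt; rewrite as (1/2)∫ u^2·cos(3u) du.
Now integrate by parts 2 times.

t**4*sin(3*t**2)/6 + t**2*cos(3*t**2)/9 - sin(3*t**2)/27 + C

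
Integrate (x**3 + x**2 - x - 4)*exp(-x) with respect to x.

Use integration by parts with u = x**3 + x**2 - x - 4, dv = exp(-x) dx, so v = -exp(-x).
Apply parts 3 times (tabular method): alternate signs, differentiate u down to 0, integrate dv up.

(-x**3 - 4*x**2 - 7*x - 3)*exp(-x) + C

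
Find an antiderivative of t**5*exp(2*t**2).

(2*t**4 - 2*t**2 + 1)*exp(2*t**2)/8 + C

Let u = t², du = 2t dt; rewrite as (1/2)∫ u^2·exp(2u) du.
Now integrate by parts 2 times.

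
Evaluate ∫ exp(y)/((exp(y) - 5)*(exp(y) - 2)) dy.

Let u = e^y, du = e^y dy.
The integral becomes ∫ du/((u-5)(u-2)); decompose into partial fractions.

log(exp(y) - 5)/3 - log(exp(y) - 2)/3 + C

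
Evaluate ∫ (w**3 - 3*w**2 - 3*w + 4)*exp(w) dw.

(w**3 - 6*w**2 + 9*w - 5)*exp(w) + C

Use integration by parts with u = w**3 - 3*w**2 - 3*w + 4, dv = exp(w) dw, so v = exp(w).
Apply parts 3 times (tabular method): alternate signs, differentiate u down to 0, integrate dv up.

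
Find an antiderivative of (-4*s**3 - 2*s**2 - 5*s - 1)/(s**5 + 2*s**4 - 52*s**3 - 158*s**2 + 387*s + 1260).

-251*log(s - 7)/880 + 71*log(s - 3)/672 + 13*log(s + 3)/15 - 243*log(s + 4)/77 + 79*log(s + 5)/32 + C

Factor the denominator: (s - 7)*(s - 3)*(s + 3)*(s + 4)*(s + 5).
Partial-fraction decomposition: 79/(32*(s + 5)) - 243/(77*(s + 4)) + 13/(15*(s + 3)) + 71/(672*(s - 3)) - 251/(880*(s - 7)).
Integrate each term: A/(s−a) contributes A·log|s−a|.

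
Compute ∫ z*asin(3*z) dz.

Use integration by parts with u = arcsin(3*z), dv = z dz.
Then du = 3/sqrt(-9*z**2 + 1) dz.

z**2*asin(3*z)/2 + z*sqrt(-9*z**2 + 1)/12 - asin(3*z)/36 + C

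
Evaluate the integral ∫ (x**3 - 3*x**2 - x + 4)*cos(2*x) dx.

x**3*sin(2*x)/2 - 3*x**2*sin(2*x)/2 + 3*x**2*cos(2*x)/4 - 5*x*sin(2*x)/4 - 3*x*cos(2*x)/2 + 11*sin(2*x)/4 - 5*cos(2*x)/8 + C

Use integration by parts with u = x**3 - 3*x**2 - x + 4, dv = cos(2*x) dx, so v = sin(2*x)/2.
Apply parts 3 times (tabular method): alternate signs, differentiate u down to 0, integrate dv up.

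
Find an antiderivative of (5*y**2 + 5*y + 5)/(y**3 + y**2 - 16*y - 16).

21*log(y - 4)/8 - log(y + 1)/3 + 65*log(y + 4)/24 + C

Factor the denominator: (y - 4)*(y + 1)*(y + 4).
Partial-fraction decomposition: 65/(24*(y + 4)) - 1/(3*(y + 1)) + 21/(8*(y - 4)).
Integrate each term: A/(y−a) contributes A·log|y−a|.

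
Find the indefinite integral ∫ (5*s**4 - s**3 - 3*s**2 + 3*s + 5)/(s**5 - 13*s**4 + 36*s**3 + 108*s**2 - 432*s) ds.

Factor the denominator: s*(s - 6)**2*(s - 4)*(s + 3).
Partial-fraction decomposition: 401/(1701*(s + 3)) + 1185/(112*(s - 4)) - 2821/(486*(s - 6)) + 6179/(108*(s - 6)**2) - 5/(432*s).
Integrate each term; A/(s−a) gives A·log|s−a|; A/(s−a)² gives −A/(s−a).

-5*log(s)/432 - 2821*log(s - 6)/486 + 1185*log(s - 4)/112 + 401*log(s + 3)/1701 - 6179/(108*s - 648) + C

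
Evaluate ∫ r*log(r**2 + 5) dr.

r**2*log(r**2 + 5)/2 - r**2/2 + 5*log(r**2 + 5)/2 + C

Let u = r**2 + 5, so du = (2*r) dr.
The integral becomes (1/2)·∫ log(u) du; integrate by parts with u′=log(u), dv′=du.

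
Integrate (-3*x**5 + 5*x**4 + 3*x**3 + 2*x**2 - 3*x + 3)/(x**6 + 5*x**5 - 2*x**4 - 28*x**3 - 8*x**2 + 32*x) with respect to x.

3*log(x)/32 + 13*log(x - 2)/192 - 7*log(x - 1)/45 + 3317*log(x + 2)/576 - 4207*log(x + 4)/480 + 169/(48*x + 96) + C

Factor the denominator: x*(x - 2)*(x - 1)*(x + 2)**2*(x + 4).
Partial-fraction decomposition: -4207/(480*(x + 4)) + 3317/(576*(x + 2)) - 169/(48*(x + 2)**2) - 7/(45*(x - 1)) + 13/(192*(x - 2)) + 3/(32*x).
Integrate each term; A/(x−a) gives A·log|x−a|; A/(x−a)² gives −A/(x−a).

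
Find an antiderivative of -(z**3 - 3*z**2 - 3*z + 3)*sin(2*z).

z**3*cos(2*z)/2 - 3*z**2*sin(2*z)/4 - 3*z**2*cos(2*z)/2 + 3*z*sin(2*z)/2 - 9*z*cos(2*z)/4 + 9*sin(2*z)/8 + 9*cos(2*z)/4 + C

Use integration by parts with u = z**3 - 3*z**2 - 3*z + 3, dv = -sin(2*z) dz, so v = cos(2*z)/2.
Apply parts 3 times (tabular method): alternate signs, differentiate u down to 0, integrate dv up.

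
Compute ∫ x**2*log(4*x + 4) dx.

Use integration by parts with u = log(4*x + 4), dv = x**2 dx.
Then du = 4/(4*x + 4) dx and v = x**3/3.

x**3*log(4*x + 4)/3 - x**3/9 + x**2/6 - x/3 + log(x + 1)/3 + C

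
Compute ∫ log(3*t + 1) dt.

Use integration by parts with u = log(3*t + 1), dv = dt.
Then du = 3/(3*t + 1) dt and v = t.

t*log(3*t + 1) - t + log(3*t + 1)/3 + C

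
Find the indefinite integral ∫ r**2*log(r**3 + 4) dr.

Let u = r**3 + 4, so du = (3*r**2) dr.
The integral becomes (1/3)·∫ log(u) du; integrate by parts with u′=log(u), dv′=du.

r**3*log(r**3 + 4)/3 - r**3/3 + 4*log(r**3 + 4)/3 + C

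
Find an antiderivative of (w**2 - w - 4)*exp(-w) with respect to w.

Use integration by parts with u = w**2 - w - 4, dv = exp(-w) dw, so v = -exp(-w).
Apply parts 2 times (tabular method): alternate signs, differentiate u down to 0, integrate dv up.

(-w**2 - w + 3)*exp(-w) + C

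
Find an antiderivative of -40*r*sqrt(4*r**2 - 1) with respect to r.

Let u = 4*r**2 - 1, so du = (8*r) dr.
Rewriting, the integral becomes -5·∫ √u du = -5·(2/3)u^(3/2).
Substituting back, u = 4*r**2 - 1.

-10*(4*r**2 - 1)**(3/2)/3 + C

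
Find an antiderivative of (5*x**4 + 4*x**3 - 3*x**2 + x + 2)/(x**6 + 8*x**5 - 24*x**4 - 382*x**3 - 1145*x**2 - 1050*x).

-log(x)/525 + 1471*log(x - 7)/10080 + 2*log(x + 2)/9 - 269*log(x + 3)/120 + 4501*log(x + 5)/2400 - 283/(40*x + 200) + C

Factor the denominator: x*(x - 7)*(x + 2)*(x + 3)*(x + 5)**2.
Partial-fraction decomposition: 4501/(2400*(x + 5)) + 283/(40*(x + 5)**2) - 269/(120*(x + 3)) + 2/(9*(x + 2)) + 1471/(10080*(x - 7)) - 1/(525*x).
Integrate each term; A/(x−a) gives A·log|x−a|; A/(x−a)² gives −A/(x−a).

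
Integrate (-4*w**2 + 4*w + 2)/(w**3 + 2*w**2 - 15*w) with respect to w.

-2*log(w)/15 - 11*log(w - 3)/12 - 59*log(w + 5)/20 + C

Factor the denominator: w*(w - 3)*(w + 5).
Partial-fraction decomposition: -59/(20*(w + 5)) - 11/(12*(w - 3)) - 2/(15*w).
Integrate each term: A/(w−a) contributes A·log|w−a|.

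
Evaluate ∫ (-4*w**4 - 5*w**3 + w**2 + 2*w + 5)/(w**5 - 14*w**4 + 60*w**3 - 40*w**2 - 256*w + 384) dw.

-6211*log(w - 6)/128 + 6209*log(w - 4)/144 + 91*log(w - 2)/64 - 19*log(w + 2)/1152 - 1315/(24*w - 96) + C

Factor the denominator: (w - 6)*(w - 4)**2*(w - 2)*(w + 2).
Partial-fraction decomposition: -19/(1152*(w + 2)) + 91/(64*(w - 2)) + 6209/(144*(w - 4)) + 1315/(24*(w - 4)**2) - 6211/(128*(w - 6)).
Integrate each term; A/(w−a) gives A·log|w−a|; A/(w−a)² gives −A/(w−a).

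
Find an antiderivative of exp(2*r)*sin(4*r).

Let I denote the integral. Integrate by parts with u = sin(4*r), dv = exp(2*r) dr, so v = exp(2*r)/2: I = exp(2*r)*sin(4*r)/2 − 2·∫ exp(2*r)*cos(4*r) dr.
Apply parts again with u = cos(4*r), dv = exp(2*r) dr: ∫ exp(2*r)*cos(4*r) dr = exp(2*r)*cos(4*r)/2 + 2·I. Substituting back brings back I: I = exp(2*r)*sin(4*r)/2 - exp(2*r)*cos(4*r) − 4·I.
Solving for I: (1 + 4)·I equals the remaining terms, so I = (1/5)·(exp(2*r)*sin(4*r)/2 - exp(2*r)*cos(4*r)).

exp(2*r)*sin(4*r)/10 - exp(2*r)*cos(4*r)/5 + C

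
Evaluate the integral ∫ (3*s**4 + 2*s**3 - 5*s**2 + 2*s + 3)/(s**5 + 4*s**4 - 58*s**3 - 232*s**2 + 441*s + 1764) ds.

7661*log(s - 7)/6160 - 87*log(s - 3)/560 + 47*log(s + 3)/80 - 185*log(s + 4)/77 + 2087*log(s + 7)/560 + C

Factor the denominator: (s - 7)*(s - 3)*(s + 3)*(s + 4)*(s + 7).
Partial-fraction decomposition: 2087/(560*(s + 7)) - 185/(77*(s + 4)) + 47/(80*(s + 3)) - 87/(560*(s - 3)) + 7661/(6160*(s - 7)).
Integrate each term: A/(s−a) contributes A·log|s−a|.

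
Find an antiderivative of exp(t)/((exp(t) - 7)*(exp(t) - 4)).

log(exp(t) - 7)/3 - log(exp(t) - 4)/3 + C

Let u = e^t, du = e^t dt.
The integral becomes ∫ du/((u-7)(u-4)); decompose into partial fractions.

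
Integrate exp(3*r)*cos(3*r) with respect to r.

Let I denote the integral. Integrate by parts with u = cos(3*r), dv = exp(3*r) dr, so v = exp(3*r)/3: I = exp(3*r)*cos(3*r)/3 + ∫ exp(3*r)*sin(3*r) dr.
Apply parts again with u = sin(3*r), dv = exp(3*r) dr: ∫ exp(3*r)*sin(3*r) dr = exp(3*r)*sin(3*r)/3 − I. Substituting back brings back I: I = exp(3*r)*sin(3*r)/3 + exp(3*r)*cos(3*r)/3 − I.
Solving for I: (1 + 1)·I equals the remaining terms, so I = (1/2)·(exp(3*r)*sin(3*r)/3 + exp(3*r)*cos(3*r)/3).

exp(3*r)*sin(3*r)/6 + exp(3*r)*cos(3*r)/6 + C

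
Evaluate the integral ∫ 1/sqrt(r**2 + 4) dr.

Substitute r = 2·tan(θ), so dr = 2·sec(θ)^2 dθ and the radical becomes sqrt(r**2 + 4) = 2·sec(θ) by the Pythagorean identity.
Integrate the resulting trig expression in θ, then back-substitute tan(θ) = r/2, sec(θ) = sqrt(r**2 + 4)/2 (absorbing any constant into C).

log(r + sqrt(r**2 + 4)) + C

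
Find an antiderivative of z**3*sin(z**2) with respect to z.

Let u = z², du = 2z dz; rewrite as (1/2)∫ u^1·sin(1u) du.
Now integrate by parts 1 time.

-z**2*cos(z**2)/2 + sin(z**2)/2 + C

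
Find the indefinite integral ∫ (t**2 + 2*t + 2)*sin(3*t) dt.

Use integration by parts with u = t**2 + 2*t + 2, dv = sin(3*t) dt, so v = -cos(3*t)/3.
Apply parts 2 times (tabular method): alternate signs, differentiate u down to 0, integrate dv up.

-t**2*cos(3*t)/3 + 2*t*sin(3*t)/9 - 2*t*cos(3*t)/3 + 2*sin(3*t)/9 - 16*cos(3*t)/27 + C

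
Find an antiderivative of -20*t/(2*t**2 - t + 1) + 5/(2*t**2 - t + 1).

Let u = 2*t**2 - t + 1, so du = (4*t - 1) dt.
Rewriting, the integral becomes -5·∫ 1/u du = -5·log(u).
Substituting back, u = 2*t**2 - t + 1.

-5*log(2*t**2 - t + 1) + C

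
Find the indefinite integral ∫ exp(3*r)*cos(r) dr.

exp(3*r)*sin(r)/10 + 3*exp(3*r)*cos(r)/10 + C

Let I denote the integral. Integrate by parts with u = cos(r), dv = exp(3*r) dr, so v = exp(3*r)/3: I = exp(3*r)*cos(r)/3 + (1/3)·∫ exp(3*r)*sin(r) dr.
Apply parts again with u = sin(r), dv = exp(3*r) dr: ∫ exp(3*r)*sin(r) dr = exp(3*r)*sin(r)/3 − (1/3)·I. Substituting back brings back I: I = exp(3*r)*sin(r)/9 + exp(3*r)*cos(r)/3 − (1/9)·I.
Solving for I: (1 + 1/9)·I equals the remaining terms, so I = (9/10)·(exp(3*r)*sin(r)/9 + exp(3*r)*cos(r)/3).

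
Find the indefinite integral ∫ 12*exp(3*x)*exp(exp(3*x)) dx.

4*exp(exp(3*x)) + C

Let u = exp(3*x), so du = (3*exp(3*x)) dx.
Rewriting, the integral becomes 4·∫ e^u du = 4·e^u.
Substituting back, u = exp(3*x).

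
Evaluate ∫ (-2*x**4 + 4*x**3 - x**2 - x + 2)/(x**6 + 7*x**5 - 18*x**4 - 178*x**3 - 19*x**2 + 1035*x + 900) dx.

Factor the denominator: (x - 4)*(x - 3)*(x + 1)*(x + 3)*(x + 5)**2.
Partial-fraction decomposition: -1955/(2592*(x + 5)) - 221/(72*(x + 5)**2) + 137/(168*(x + 3)) - 1/(160*(x + 1)) + 1/(24*(x - 3)) - 274/(2835*(x - 4)).
Integrate each term; A/(x−a) gives A·log|x−a|; A/(x−a)² gives −A/(x−a).

-274*log(x - 4)/2835 + log(x - 3)/24 - log(x + 1)/160 + 137*log(x + 3)/168 - 1955*log(x + 5)/2592 + 221/(72*x + 360) + C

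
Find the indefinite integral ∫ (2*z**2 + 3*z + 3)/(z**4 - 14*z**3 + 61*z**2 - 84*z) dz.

Factor the denominator: z*(z - 7)*(z - 4)*(z - 3).
Partial-fraction decomposition: 5/(2*(z - 3)) - 47/(12*(z - 4)) + 61/(42*(z - 7)) - 1/(28*z).
Integrate each term: A/(z−a) contributes A·log|z−a|.

-log(z)/28 + 61*log(z - 7)/42 - 47*log(z - 4)/12 + 5*log(z - 3)/2 + C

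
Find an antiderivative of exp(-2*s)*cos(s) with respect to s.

Let I denote the integral. Integrate by parts with u = cos(s), dv = exp(-2*s) ds, so v = -exp(-2*s)/2: I = -exp(-2*s)*cos(s)/2 − (1/2)·∫ exp(-2*s)*sin(s) ds.
Apply parts again with u = sin(s), dv = exp(-2*s) ds: ∫ exp(-2*s)*sin(s) ds = -exp(-2*s)*sin(s)/2 + (1/2)·I. Substituting back brings back I: I = exp(-2*s)*sin(s)/4 - exp(-2*s)*cos(s)/2 − (1/4)·I.
Solving for I: (1 + 1/4)·I equals the remaining terms, so I = (4/5)·(exp(-2*s)*sin(s)/4 - exp(-2*s)*cos(s)/2).

exp(-2*s)*sin(s)/5 - 2*exp(-2*s)*cos(s)/5 + C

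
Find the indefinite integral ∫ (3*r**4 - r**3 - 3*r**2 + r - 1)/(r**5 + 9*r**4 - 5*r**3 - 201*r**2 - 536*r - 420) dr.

1679*log(r - 5)/4704 + 4842*log(r + 2)/1225 - 239*log(r + 3)/32 + 7391*log(r + 7)/1200 + 41/(35*r + 70) + C

Factor the denominator: (r - 5)*(r + 2)**2*(r + 3)*(r + 7).
Partial-fraction decomposition: 7391/(1200*(r + 7)) - 239/(32*(r + 3)) + 4842/(1225*(r + 2)) - 41/(35*(r + 2)**2) + 1679/(4704*(r - 5)).
Integrate each term; A/(r−a) gives A·log|r−a|; A/(r−a)² gives −A/(r−a).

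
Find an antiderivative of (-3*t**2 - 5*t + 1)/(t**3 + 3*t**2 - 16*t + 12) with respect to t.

Factor the denominator: (t - 2)*(t - 1)*(t + 6).
Partial-fraction decomposition: -11/(8*(t + 6)) + 1/(t - 1) - 21/(8*(t - 2)).
Integrate each term: A/(t−a) contributes A·log|t−a|.

-21*log(t - 2)/8 + log(t - 1) - 11*log(t + 6)/8 + C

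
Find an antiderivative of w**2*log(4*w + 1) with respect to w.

Use integration by parts with u = log(4*w + 1), dv = w**2 dw.
Then du = 4/(4*w + 1) dw and v = w**3/3.

w**3*log(4*w + 1)/3 - w**3/9 + w**2/24 - w/48 + log(4*w + 1)/192 + C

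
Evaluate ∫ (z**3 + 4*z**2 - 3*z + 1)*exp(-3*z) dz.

Use integration by parts with u = z**3 + 4*z**2 - 3*z + 1, dv = exp(-3*z) dz, so v = -exp(-3*z)/3.
Apply parts 3 times (tabular method): alternate signs, differentiate u down to 0, integrate dv up.

(-9*z**3 - 45*z**2 - 3*z - 10)*exp(-3*z)/27 + C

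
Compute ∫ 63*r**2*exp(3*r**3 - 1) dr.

Let u = 3*r**3 - 1, so du = (9*r**2) dr.
Rewriting, the integral becomes 7·∫ e^u du = 7·e^u.
Substituting back, u = 3*r**3 - 1.

7*exp(3*r**3 - 1) + C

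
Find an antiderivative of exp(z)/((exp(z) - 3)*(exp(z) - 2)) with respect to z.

Let u = e^z, du = e^z dz.
The integral becomes ∫ du/((u-2)(u-3)); decompose into partial fractions.

log(exp(z) - 3) - log(exp(z) - 2) + C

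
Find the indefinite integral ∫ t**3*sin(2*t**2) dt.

-t**2*cos(2*t**2)/4 + sin(2*t**2)/8 + C

Let u = t², du = 2t dt; rewrite as (1/2)∫ u^1·sin(2u) du.
Now integrate by parts 1 time.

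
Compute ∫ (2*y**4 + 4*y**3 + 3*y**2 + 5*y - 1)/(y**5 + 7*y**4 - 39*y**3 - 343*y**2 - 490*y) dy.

Factor the denominator: y*(y - 7)*(y + 2)*(y + 5)*(y + 7).
Partial-fraction decomposition: 3541/(980*(y + 7)) - 799/(360*(y + 5)) + 1/(270*(y + 2)) + 6355/(10584*(y - 7)) + 1/(490*y).
Integrate each term: A/(y−a) contributes A·log|y−a|.

log(y)/490 + 6355*log(y - 7)/10584 + log(y + 2)/270 - 799*log(y + 5)/360 + 3541*log(y + 7)/980 + C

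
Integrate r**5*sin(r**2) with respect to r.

-r**4*cos(r**2)/2 + r**2*sin(r**2) + cos(r**2) + C

Let u = r², du = 2r dr; rewrite as (1/2)∫ u^2·sin(1u) du.
Now integrate by parts 2 times.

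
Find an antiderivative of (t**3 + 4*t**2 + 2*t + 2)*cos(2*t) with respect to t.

Use integration by parts with u = t**3 + 4*t**2 + 2*t + 2, dv = cos(2*t) dt, so v = sin(2*t)/2.
Apply parts 3 times (tabular method): alternate signs, differentiate u down to 0, integrate dv up.

t**3*sin(2*t)/2 + 2*t**2*sin(2*t) + 3*t**2*cos(2*t)/4 + t*sin(2*t)/4 + 2*t*cos(2*t) + cos(2*t)/8 + C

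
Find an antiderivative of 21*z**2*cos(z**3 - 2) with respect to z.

7*sin(z**3 - 2) + C

Let u = z**3 - 2, so du = (3*z**2) dz.
Rewriting, the integral becomes 7·∫ cos(u) du = 7·sin(u).
Substituting back, u = z**3 - 2.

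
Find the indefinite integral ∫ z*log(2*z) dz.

z**2*(log(z) + log(2))/2 - z**2/4 + C

Use integration by parts with u = log(2*z), dv = z dz.
Then du = 1/z dz and v = z**2/2.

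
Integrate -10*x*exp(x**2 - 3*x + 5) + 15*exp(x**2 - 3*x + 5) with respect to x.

Let u = x**2 - 3*x + 5, so du = (2*x - 3) dx.
Rewriting, the integral becomes -5·∫ e^u du = -5·e^u.
Substituting back, u = x**2 - 3*x + 5.

-5*exp(x**2 - 3*x + 5) + C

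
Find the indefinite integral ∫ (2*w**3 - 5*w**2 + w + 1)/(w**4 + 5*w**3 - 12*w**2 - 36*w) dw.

Factor the denominator: w*(w - 3)*(w + 2)*(w + 6).
Partial-fraction decomposition: 617/(216*(w + 6)) - 37/(40*(w + 2)) + 13/(135*(w - 3)) - 1/(36*w).
Integrate each term: A/(w−a) contributes A·log|w−a|.

-log(w)/36 + 13*log(w - 3)/135 - 37*log(w + 2)/40 + 617*log(w + 6)/216 + C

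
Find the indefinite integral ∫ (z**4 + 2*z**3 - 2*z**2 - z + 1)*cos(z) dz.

Use integration by parts with u = z**4 + 2*z**3 - 2*z**2 - z + 1, dv = cos(z) dz, so v = sin(z).
Apply parts 4 times (tabular method): alternate signs, differentiate u down to 0, integrate dv up.

z**4*sin(z) + 2*z**3*sin(z) + 4*z**3*cos(z) - 14*z**2*sin(z) + 6*z**2*cos(z) - 13*z*sin(z) - 28*z*cos(z) + 29*sin(z) - 13*cos(z) + C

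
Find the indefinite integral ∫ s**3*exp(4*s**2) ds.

Let u = s², du = 2s ds; rewrite as (1/2)∫ u^1·exp(4u) du.
Now integrate by parts 1 time.

(4*s**2 - 1)*exp(4*s**2)/32 + C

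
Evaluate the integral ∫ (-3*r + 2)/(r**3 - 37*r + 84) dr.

Factor the denominator: (r - 4)*(r - 3)*(r + 7).
Partial-fraction decomposition: 23/(110*(r + 7)) + 7/(10*(r - 3)) - 10/(11*(r - 4)).
Integrate each term: A/(r−a) contributes A·log|r−a|.

-10*log(r - 4)/11 + 7*log(r - 3)/10 + 23*log(r + 7)/110 + C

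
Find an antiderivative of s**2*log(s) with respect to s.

Use integration by parts with u = log(s), dv = s**2 ds.
Then du = 1/s ds and v = s**3/3.

s**3*log(s)/3 - s**3/9 + C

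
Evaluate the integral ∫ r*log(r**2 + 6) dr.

Let u = r**2 + 6, so du = (2*r) dr.
The integral becomes (1/2)·∫ log(u) du; integrate by parts with u′=log(u), dv′=du.

r**2*log(r**2 + 6)/2 - r**2/2 + 3*log(r**2 + 6) + C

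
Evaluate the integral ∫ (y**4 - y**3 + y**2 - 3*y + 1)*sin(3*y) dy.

-y**4*cos(3*y)/3 + 4*y**3*sin(3*y)/9 + y**3*cos(3*y)/3 - y**2*sin(3*y)/3 + y**2*cos(3*y)/9 - 2*y*sin(3*y)/27 + 7*y*cos(3*y)/9 - 7*sin(3*y)/27 - 29*cos(3*y)/81 + C

Use integration by parts with u = y**4 - y**3 + y**2 - 3*y + 1, dv = sin(3*y) dy, so v = -cos(3*y)/3.
Apply parts 4 times (tabular method): alternate signs, differentiate u down to 0, integrate dv up.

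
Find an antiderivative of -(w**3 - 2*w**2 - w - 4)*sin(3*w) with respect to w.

w**3*cos(3*w)/3 - w**2*sin(3*w)/3 - 2*w**2*cos(3*w)/3 + 4*w*sin(3*w)/9 - 5*w*cos(3*w)/9 + 5*sin(3*w)/27 - 32*cos(3*w)/27 + C

Use integration by parts with u = w**3 - 2*w**2 - w - 4, dv = -sin(3*w) dw, so v = cos(3*w)/3.
Apply parts 3 times (tabular method): alternate signs, differentiate u down to 0, integrate dv up.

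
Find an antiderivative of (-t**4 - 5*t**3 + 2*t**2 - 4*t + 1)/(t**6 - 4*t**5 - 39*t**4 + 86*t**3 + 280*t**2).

-603*log(t)/39200 - 4045*log(t - 7)/15876 + 559*log(t - 4)/2592 + 41*log(t + 2)/648 - 71*log(t + 5)/8100 - 1/(280*t) + C

Factor the denominator: t**2*(t - 7)*(t - 4)*(t + 2)*(t + 5).
Partial-fraction decomposition: -71/(8100*(t + 5)) + 41/(648*(t + 2)) + 559/(2592*(t - 4)) - 4045/(15876*(t - 7)) - 603/(39200*t) + 1/(280*t**2).
Integrate each term; A/(t−a) gives A·log|t−a|; A/(t−a)² gives −A/(t−a).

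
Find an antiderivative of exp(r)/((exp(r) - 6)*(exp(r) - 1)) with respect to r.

Let u = e^r, du = e^r dr.
The integral becomes ∫ du/((u-1)(u-6)); decompose into partial fractions.

log(exp(r) - 6)/5 - log(exp(r) - 1)/5 + C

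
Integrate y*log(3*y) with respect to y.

y**2*(log(y) + log(3))/2 - y**2/4 + C

Use integration by parts with u = log(3*y), dv = y dy.
Then du = 1/y dy and v = y**2/2.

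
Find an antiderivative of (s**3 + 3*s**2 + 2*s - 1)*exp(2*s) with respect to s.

(4*s**3 + 6*s**2 + 2*s - 5)*exp(2*s)/8 + C

Use integration by parts with u = s**3 + 3*s**2 + 2*s - 1, dv = exp(2*s) ds, so v = exp(2*s)/2.
Apply parts 3 times (tabular method): alternate signs, differentiate u down to 0, integrate dv up.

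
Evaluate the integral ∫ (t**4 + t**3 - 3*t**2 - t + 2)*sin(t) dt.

-t**4*cos(t) + 4*t**3*sin(t) - t**3*cos(t) + 3*t**2*sin(t) + 15*t**2*cos(t) - 30*t*sin(t) + 7*t*cos(t) - 7*sin(t) - 32*cos(t) + C

Use integration by parts with u = t**4 + t**3 - 3*t**2 - t + 2, dv = sin(t) dt, so v = -cos(t).
Apply parts 4 times (tabular method): alternate signs, differentiate u down to 0, integrate dv up.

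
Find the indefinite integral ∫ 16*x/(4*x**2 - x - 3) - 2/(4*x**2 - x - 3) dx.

Let u = 4*x**2 - x - 3, so du = (8*x - 1) dx.
Rewriting, the integral becomes 2·∫ 1/u du = 2·log(u).
Substituting back, u = 4*x**2 - x - 3.

2*log(4*x**2 - x - 3) + C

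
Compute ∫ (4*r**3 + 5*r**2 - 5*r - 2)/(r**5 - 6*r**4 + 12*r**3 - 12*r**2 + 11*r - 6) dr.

Factor the denominator: (r - 3)*(r - 2)*(r - 1)*(r**2 + 1).
Partial-fraction decomposition: (7*r - 9)/(10*(r**2 + 1)) + 1/(2*(r - 1)) - 8/(r - 2) + 34/(5*(r - 3)).
Integrate each term; A/(r−a) gives A·log|r−a|; the (Br+D)/(r²+p²) term gives a log and an atan.

34*log(r - 3)/5 - 8*log(r - 2) + log(r - 1)/2 + 7*log(r**2 + 1)/20 - 9*atan(r)/10 + C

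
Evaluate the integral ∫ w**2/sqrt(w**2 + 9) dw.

Substitute w = 3·tan(θ), so dw = 3·sec(θ)^2 dθ and the radical becomes sqrt(w**2 + 9) = 3·sec(θ) by the Pythagorean identity.
Integrate the resulting trig expression in θ, then back-substitute tan(θ) = w/3, sec(θ) = sqrt(w**2 + 9)/3 (absorbing any constant into C).

w*sqrt(w**2 + 9)/2 - 9*log(w + sqrt(w**2 + 9))/2 + C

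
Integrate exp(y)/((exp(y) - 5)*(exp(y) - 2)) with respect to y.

Let u = e^y, du = e^y dy.
The integral becomes ∫ du/((u-2)(u-5)); decompose into partial fractions.

log(exp(y) - 5)/3 - log(exp(y) - 2)/3 + C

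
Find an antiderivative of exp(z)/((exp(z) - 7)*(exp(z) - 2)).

Let u = e^z, du = e^z dz.
The integral becomes ∫ du/((u-7)(u-2)); decompose into partial fractions.

log(exp(z) - 7)/5 - log(exp(z) - 2)/5 + C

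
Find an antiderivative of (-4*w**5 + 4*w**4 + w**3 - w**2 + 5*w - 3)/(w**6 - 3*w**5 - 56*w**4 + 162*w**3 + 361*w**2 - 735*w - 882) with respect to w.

-28649*log(w - 7)/8064 + 4883*log(w - 3)/4000 + log(w + 1)/384 + 167*log(w + 2)/1125 - 38201*log(w + 7)/21000 - 309/(400*w - 1200) + C

Factor the denominator: (w - 7)*(w - 3)**2*(w + 1)*(w + 2)*(w + 7).
Partial-fraction decomposition: -38201/(21000*(w + 7)) + 167/(1125*(w + 2)) + 1/(384*(w + 1)) + 4883/(4000*(w - 3)) + 309/(400*(w - 3)**2) - 28649/(8064*(w - 7)).
Integrate each term; A/(w−a) gives A·log|w−a|; A/(w−a)² gives −A/(w−a).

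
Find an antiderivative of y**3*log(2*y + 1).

Use integration by parts with u = log(2*y + 1), dv = y**3 dy.
Then du = 2/(2*y + 1) dy and v = y**4/4.

y**4*log(2*y + 1)/4 - y**4/16 + y**3/24 - y**2/32 + y/32 - log(2*y + 1)/64 + C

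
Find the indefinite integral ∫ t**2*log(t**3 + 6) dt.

Let u = t**3 + 6, so du = (3*t**2) dt.
The integral becomes (1/3)·∫ log(u) du; integrate by parts with u′=log(u), dv′=du.

t**3*log(t**3 + 6)/3 - t**3/3 + 2*log(t**3 + 6) + C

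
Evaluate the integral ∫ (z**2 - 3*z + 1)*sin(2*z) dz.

-z**2*cos(2*z)/2 + z*sin(2*z)/2 + 3*z*cos(2*z)/2 - 3*sin(2*z)/4 - cos(2*z)/4 + C

Use integration by parts with u = z**2 - 3*z + 1, dv = sin(2*z) dz, so v = -cos(2*z)/2.
Apply parts 2 times (tabular method): alternate signs, differentiate u down to 0, integrate dv up.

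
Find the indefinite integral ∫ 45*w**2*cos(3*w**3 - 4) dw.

5*sin(3*w**3 - 4) + C

Let u = 3*w**3 - 4, so du = (9*w**2) dw.
Rewriting, the integral becomes 5·∫ cos(u) du = 5·sin(u).
Substituting back, u = 3*w**3 - 4.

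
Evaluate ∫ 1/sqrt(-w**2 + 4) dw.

asin(w/2) + C

Substitute w = 2·sin(θ), so dw = 2·cos(θ) dθ and the radical becomes sqrt(-w**2 + 4) = 2·cos(θ) by the Pythagorean identity.
Integrate the resulting trig expression in θ, then back-substitute θ = asin(w/2), sin(θ) = w/2, cos(θ) = sqrt(-w**2 + 4)/2 (absorbing any constant into C).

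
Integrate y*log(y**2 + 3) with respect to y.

Let u = y**2 + 3, so du = (2*y) dy.
The integral becomes (1/2)·∫ log(u) du; integrate by parts with u′=log(u), dv′=du.

y**2*log(y**2 + 3)/2 - y**2/2 + 3*log(y**2 + 3)/2 + C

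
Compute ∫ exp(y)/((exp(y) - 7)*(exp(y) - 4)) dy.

Let u = e^y, du = e^y dy.
The integral becomes ∫ du/((u-7)(u-4)); decompose into partial fractions.

log(exp(y) - 7)/3 - log(exp(y) - 4)/3 + C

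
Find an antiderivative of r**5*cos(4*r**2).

Let u = r², du = 2r dr; rewrite as (1/2)∫ u^2·cos(4u) du.
Now integrate by parts 2 times.

r**4*sin(4*r**2)/8 + r**2*cos(4*r**2)/16 - sin(4*r**2)/64 + C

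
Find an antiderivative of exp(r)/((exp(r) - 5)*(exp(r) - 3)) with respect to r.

log(exp(r) - 5)/2 - log(exp(r) - 3)/2 + C

Let u = e^r, du = e^r dr.
The integral becomes ∫ du/((u-3)(u-5)); decompose into partial fractions.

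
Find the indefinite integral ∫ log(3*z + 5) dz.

Use integration by parts with u = log(3*z + 5), dv = dz.
Then du = 3/(3*z + 5) dz and v = z.

z*log(3*z + 5) - z + 5*log(3*z + 5)/3 + C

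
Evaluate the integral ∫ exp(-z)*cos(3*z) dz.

Let I denote the integral. Integrate by parts with u = cos(3*z), dv = exp(-z) dz, so v = -exp(-z): I = -exp(-z)*cos(3*z) − 3·∫ exp(-z)*sin(3*z) dz.
Apply parts again with u = sin(3*z), dv = exp(-z) dz: ∫ exp(-z)*sin(3*z) dz = -exp(-z)*sin(3*z) + 3·I. Substituting back brings back I: I = 3*exp(-z)*sin(3*z) - exp(-z)*cos(3*z) − 9·I.
Solving for I: (1 + 9)·I equals the remaining terms, so I = (1/10)·(3*exp(-z)*sin(3*z) - exp(-z)*cos(3*z)).

3*exp(-z)*sin(3*z)/10 - exp(-z)*cos(3*z)/10 + C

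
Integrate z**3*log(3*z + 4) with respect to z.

Use integration by parts with u = log(3*z + 4), dv = z**3 dz.
Then du = 3/(3*z + 4) dz and v = z**4/4.

z**4*log(3*z + 4)/4 - z**4/16 + z**3/9 - 2*z**2/9 + 16*z/27 - 64*log(3*z + 4)/81 + C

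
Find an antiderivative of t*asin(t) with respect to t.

t**2*asin(t)/2 + t*sqrt(-t**2 + 1)/4 - asin(t)/4 + C

Use integration by parts with u = arcsin(t), dv = t dt.
Then du = 1/sqrt(-t**2 + 1) dt.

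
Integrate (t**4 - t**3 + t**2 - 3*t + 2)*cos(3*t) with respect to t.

Use integration by parts with u = t**4 - t**3 + t**2 - 3*t + 2, dv = cos(3*t) dt, so v = sin(3*t)/3.
Apply parts 4 times (tabular method): alternate signs, differentiate u down to 0, integrate dv up.

t**4*sin(3*t)/3 - t**3*sin(3*t)/3 + 4*t**3*cos(3*t)/9 - t**2*sin(3*t)/9 - t**2*cos(3*t)/3 - 7*t*sin(3*t)/9 - 2*t*cos(3*t)/27 + 56*sin(3*t)/81 - 7*cos(3*t)/27 + C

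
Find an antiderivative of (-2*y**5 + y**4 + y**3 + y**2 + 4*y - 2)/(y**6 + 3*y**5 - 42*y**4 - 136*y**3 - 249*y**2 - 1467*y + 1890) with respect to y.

-10265*log(y - 7)/18096 - log(y - 1)/840 + 2251*log(y + 5)/816 - 16642*log(y + 6)/4095 - 2239*log(y**2 + 9)/35496 + 11269*atan(y/3)/88740 + C

Factor the denominator: (y - 7)*(y - 1)*(y + 5)*(y + 6)*(y**2 + 9).
Partial-fraction decomposition: -(11195*y - 33807)/(88740*(y**2 + 9)) - 16642/(4095*(y + 6)) + 2251/(816*(y + 5)) - 1/(840*(y - 1)) - 10265/(18096*(y - 7)).
Integrate each term; A/(y−a) gives A·log|y−a|; the (By+D)/(y²+p²) term gives a log and an atan.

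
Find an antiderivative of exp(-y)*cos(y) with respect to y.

exp(-y)*sin(y)/2 - exp(-y)*cos(y)/2 + C

Let I denote the integral. Integrate by parts with u = cos(y), dv = exp(-y) dy, so v = -exp(-y): I = -exp(-y)*cos(y) − ∫ exp(-y)*sin(y) dy.
Apply parts again with u = sin(y), dv = exp(-y) dy: ∫ exp(-y)*sin(y) dy = -exp(-y)*sin(y) + I. Substituting back brings back I: I = exp(-y)*sin(y) - exp(-y)*cos(y) − I.
Solving for I: (1 + 1)·I equals the remaining terms, so I = (1/2)·(exp(-y)*sin(y) - exp(-y)*cos(y)).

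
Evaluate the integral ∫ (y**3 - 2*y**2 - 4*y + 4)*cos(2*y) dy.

y**3*sin(2*y)/2 - y**2*sin(2*y) + 3*y**2*cos(2*y)/4 - 11*y*sin(2*y)/4 - y*cos(2*y) + 5*sin(2*y)/2 - 11*cos(2*y)/8 + C

Use integration by parts with u = y**3 - 2*y**2 - 4*y + 4, dv = cos(2*y) dy, so v = sin(2*y)/2.
Apply parts 3 times (tabular method): alternate signs, differentiate u down to 0, integrate dv up.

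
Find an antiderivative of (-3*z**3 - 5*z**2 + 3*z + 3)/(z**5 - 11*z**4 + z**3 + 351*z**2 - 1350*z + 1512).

Factor the denominator: (z - 7)*(z - 4)*(z - 3)**2*(z + 6).
Partial-fraction decomposition: 151/(3510*(z + 6)) - 1427/(216*(z - 3)) - 19/(6*(z - 3)**2) + 257/(30*(z - 4)) - 625/(312*(z - 7)).
Integrate each term; A/(z−a) gives A·log|z−a|; A/(z−a)² gives −A/(z−a).

-625*log(z - 7)/312 + 257*log(z - 4)/30 - 1427*log(z - 3)/216 + 151*log(z + 6)/3510 + 19/(6*z - 18) + C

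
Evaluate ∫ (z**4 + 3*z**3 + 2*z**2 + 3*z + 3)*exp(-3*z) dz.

Use integration by parts with u = z**4 + 3*z**3 + 2*z**2 + 3*z + 3, dv = exp(-3*z) dz, so v = -exp(-3*z)/3.
Apply parts 4 times (tabular method): alternate signs, differentiate u down to 0, integrate dv up.

(-27*z**4 - 117*z**3 - 171*z**2 - 195*z - 146)*exp(-3*z)/81 + C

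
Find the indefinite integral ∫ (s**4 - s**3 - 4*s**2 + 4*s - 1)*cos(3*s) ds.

s**4*sin(3*s)/3 - s**3*sin(3*s)/3 + 4*s**3*cos(3*s)/9 - 16*s**2*sin(3*s)/9 - s**2*cos(3*s)/3 + 14*s*sin(3*s)/9 - 32*s*cos(3*s)/27 + 5*sin(3*s)/81 + 14*cos(3*s)/27 + C

Use integration by parts with u = s**4 - s**3 - 4*s**2 + 4*s - 1, dv = cos(3*s) ds, so v = sin(3*s)/3.
Apply parts 4 times (tabular method): alternate signs, differentiate u down to 0, integrate dv up.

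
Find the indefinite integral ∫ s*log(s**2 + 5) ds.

s**2*log(s**2 + 5)/2 - s**2/2 + 5*log(s**2 + 5)/2 + C

Let u = s**2 + 5, so du = (2*s) ds.
The integral becomes (1/2)·∫ log(u) du; integrate by parts with u′=log(u), dv′=du.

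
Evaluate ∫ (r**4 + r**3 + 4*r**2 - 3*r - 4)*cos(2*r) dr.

r**4*sin(2*r)/2 + r**3*sin(2*r)/2 + r**3*cos(2*r) + r**2*sin(2*r)/2 + 3*r**2*cos(2*r)/4 - 9*r*sin(2*r)/4 + r*cos(2*r)/2 - 9*sin(2*r)/4 - 9*cos(2*r)/8 + C

Use integration by parts with u = r**4 + r**3 + 4*r**2 - 3*r - 4, dv = cos(2*r) dr, so v = sin(2*r)/2.
Apply parts 4 times (tabular method): alternate signs, differentiate u down to 0, integrate dv up.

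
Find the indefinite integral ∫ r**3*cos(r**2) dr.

Let u = r², du = 2r dr; rewrite as (1/2)∫ u^1·cos(1u) du.
Now integrate by parts 1 time.

r**2*sin(r**2)/2 + cos(r**2)/2 + C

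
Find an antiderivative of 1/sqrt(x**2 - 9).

Substitute x = 3·sec(θ), so dx = 3·sec(θ)*tan(θ) dθ and the radical becomes sqrt(x**2 - 9) = 3·tan(θ) by the Pythagorean identity.
Integrate the resulting trig expression in θ, then back-substitute sec(θ) = x/3, tan(θ) = sqrt(x**2 - 9)/3 (absorbing any constant into C).

log(x + sqrt(x**2 - 9)) + C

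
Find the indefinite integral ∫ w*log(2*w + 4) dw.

Use integration by parts with u = log(2*w + 4), dv = w dw.
Then du = 2/(2*w + 4) dw and v = w**2/2.

w**2*log(2*w + 4)/2 - w**2/4 + w - 2*log(w + 2) + C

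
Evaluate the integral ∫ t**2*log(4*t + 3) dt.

Use integration by parts with u = log(4*t + 3), dv = t**2 dt.
Then du = 4/(4*t + 3) dt and v = t**3/3.

t**3*log(4*t + 3)/3 - t**3/9 + t**2/8 - 3*t/16 + 9*log(4*t + 3)/64 + C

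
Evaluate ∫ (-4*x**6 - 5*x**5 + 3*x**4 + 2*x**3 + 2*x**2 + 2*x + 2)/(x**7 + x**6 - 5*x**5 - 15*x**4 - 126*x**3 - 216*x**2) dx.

Factor the denominator: x**2*(x - 4)*(x + 2)*(x + 3)*(x**2 + 9).
Partial-fraction decomposition: -(43091*x - 8286)/(26325*(x**2 + 9)) - 107/(81*(x + 3)) + 29/(156*(x + 2)) - 1469/(1200*(x - 4)) - 5/(1296*x) - 1/(108*x**2).
Integrate each term; A/(x−a) gives A·log|x−a|; the (Bx+D)/(x²+p²) term gives a log and an atan.

-5*log(x)/1296 - 1469*log(x - 4)/1200 + 29*log(x + 2)/156 - 107*log(x + 3)/81 - 43091*log(x**2 + 9)/52650 + 2762*atan(x/3)/26325 + 1/(108*x) + C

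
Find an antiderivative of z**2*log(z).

Use integration by parts with u = log(z), dv = z**2 dz.
Then du = 1/z dz and v = z**3/3.

z**3*log(z)/3 - z**3/9 + C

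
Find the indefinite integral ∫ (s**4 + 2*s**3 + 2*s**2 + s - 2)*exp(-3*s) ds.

(-27*s**4 - 90*s**3 - 144*s**2 - 123*s + 13)*exp(-3*s)/81 + C

Use integration by parts with u = s**4 + 2*s**3 + 2*s**2 + s - 2, dv = exp(-3*s) ds, so v = -exp(-3*s)/3.
Apply parts 4 times (tabular method): alternate signs, differentiate u down to 0, integrate dv up.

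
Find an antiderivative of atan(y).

y*atan(y) - log(y**2 + 1)/2 + C

Use integration by parts with u = arctan(y), dv = dy.
Then du = 1/(y**2 + 1) dy.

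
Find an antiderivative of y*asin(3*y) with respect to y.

y**2*asin(3*y)/2 + y*sqrt(-9*y**2 + 1)/12 - asin(3*y)/36 + C

Use integration by parts with u = arcsin(3*y), dv = y dy.
Then du = 3/sqrt(-9*y**2 + 1) dy.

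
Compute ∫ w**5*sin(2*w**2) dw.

Let u = w², du = 2w dw; rewrite as (1/2)∫ u^2·sin(2u) du.
Now integrate by parts 2 times.

-w**4*cos(2*w**2)/4 + w**2*sin(2*w**2)/4 + cos(2*w**2)/8 + C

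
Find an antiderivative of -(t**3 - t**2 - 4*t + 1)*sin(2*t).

Use integration by parts with u = t**3 - t**2 - 4*t + 1, dv = -sin(2*t) dt, so v = cos(2*t)/2.
Apply parts 3 times (tabular method): alternate signs, differentiate u down to 0, integrate dv up.

t**3*cos(2*t)/2 - 3*t**2*sin(2*t)/4 - t**2*cos(2*t)/2 + t*sin(2*t)/2 - 11*t*cos(2*t)/4 + 11*sin(2*t)/8 + 3*cos(2*t)/4 + C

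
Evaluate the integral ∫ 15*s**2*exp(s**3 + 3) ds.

Let u = s**3 + 3, so du = (3*s**2) ds.
Rewriting, the integral becomes 5·∫ e^u du = 5·e^u.
Substituting back, u = s**3 + 3.

5*exp(s**3 + 3) + C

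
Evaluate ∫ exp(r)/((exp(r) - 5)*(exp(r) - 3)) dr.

Let u = e^r, du = e^r dr.
The integral becomes ∫ du/((u-3)(u-5)); decompose into partial fractions.

log(exp(r) - 5)/2 - log(exp(r) - 3)/2 + C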